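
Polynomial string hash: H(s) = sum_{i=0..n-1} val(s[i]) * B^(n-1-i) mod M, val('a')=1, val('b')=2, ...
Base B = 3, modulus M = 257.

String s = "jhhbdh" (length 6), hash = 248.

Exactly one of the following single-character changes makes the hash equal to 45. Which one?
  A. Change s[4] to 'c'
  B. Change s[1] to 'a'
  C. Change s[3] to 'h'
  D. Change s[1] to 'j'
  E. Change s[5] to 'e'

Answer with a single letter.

Answer: C

Derivation:
Option A: s[4]='d'->'c', delta=(3-4)*3^1 mod 257 = 254, hash=248+254 mod 257 = 245
Option B: s[1]='h'->'a', delta=(1-8)*3^4 mod 257 = 204, hash=248+204 mod 257 = 195
Option C: s[3]='b'->'h', delta=(8-2)*3^2 mod 257 = 54, hash=248+54 mod 257 = 45 <-- target
Option D: s[1]='h'->'j', delta=(10-8)*3^4 mod 257 = 162, hash=248+162 mod 257 = 153
Option E: s[5]='h'->'e', delta=(5-8)*3^0 mod 257 = 254, hash=248+254 mod 257 = 245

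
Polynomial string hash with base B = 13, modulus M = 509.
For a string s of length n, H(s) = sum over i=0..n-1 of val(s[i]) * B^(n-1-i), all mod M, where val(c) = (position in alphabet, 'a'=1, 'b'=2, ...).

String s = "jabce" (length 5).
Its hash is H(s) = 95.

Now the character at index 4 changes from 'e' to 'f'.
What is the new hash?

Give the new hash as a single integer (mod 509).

val('e') = 5, val('f') = 6
Position k = 4, exponent = n-1-k = 0
B^0 mod M = 13^0 mod 509 = 1
Delta = (6 - 5) * 1 mod 509 = 1
New hash = (95 + 1) mod 509 = 96

Answer: 96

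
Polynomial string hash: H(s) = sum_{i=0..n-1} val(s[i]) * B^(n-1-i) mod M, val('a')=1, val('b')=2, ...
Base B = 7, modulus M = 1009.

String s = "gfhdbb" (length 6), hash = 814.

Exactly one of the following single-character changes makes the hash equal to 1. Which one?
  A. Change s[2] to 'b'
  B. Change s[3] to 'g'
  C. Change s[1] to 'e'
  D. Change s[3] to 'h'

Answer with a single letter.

Answer: D

Derivation:
Option A: s[2]='h'->'b', delta=(2-8)*7^3 mod 1009 = 969, hash=814+969 mod 1009 = 774
Option B: s[3]='d'->'g', delta=(7-4)*7^2 mod 1009 = 147, hash=814+147 mod 1009 = 961
Option C: s[1]='f'->'e', delta=(5-6)*7^4 mod 1009 = 626, hash=814+626 mod 1009 = 431
Option D: s[3]='d'->'h', delta=(8-4)*7^2 mod 1009 = 196, hash=814+196 mod 1009 = 1 <-- target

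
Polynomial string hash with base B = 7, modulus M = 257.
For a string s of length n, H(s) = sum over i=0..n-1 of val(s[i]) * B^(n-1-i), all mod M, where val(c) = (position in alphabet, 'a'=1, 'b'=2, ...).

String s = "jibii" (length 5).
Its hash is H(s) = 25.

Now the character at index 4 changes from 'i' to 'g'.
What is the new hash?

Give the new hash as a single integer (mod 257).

Answer: 23

Derivation:
val('i') = 9, val('g') = 7
Position k = 4, exponent = n-1-k = 0
B^0 mod M = 7^0 mod 257 = 1
Delta = (7 - 9) * 1 mod 257 = 255
New hash = (25 + 255) mod 257 = 23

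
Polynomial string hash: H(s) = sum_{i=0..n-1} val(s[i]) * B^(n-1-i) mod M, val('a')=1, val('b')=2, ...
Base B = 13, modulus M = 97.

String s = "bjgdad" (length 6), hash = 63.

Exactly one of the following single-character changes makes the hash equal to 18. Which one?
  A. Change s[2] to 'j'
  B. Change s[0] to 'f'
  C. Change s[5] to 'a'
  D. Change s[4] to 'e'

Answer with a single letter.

Option A: s[2]='g'->'j', delta=(10-7)*13^3 mod 97 = 92, hash=63+92 mod 97 = 58
Option B: s[0]='b'->'f', delta=(6-2)*13^5 mod 97 = 5, hash=63+5 mod 97 = 68
Option C: s[5]='d'->'a', delta=(1-4)*13^0 mod 97 = 94, hash=63+94 mod 97 = 60
Option D: s[4]='a'->'e', delta=(5-1)*13^1 mod 97 = 52, hash=63+52 mod 97 = 18 <-- target

Answer: D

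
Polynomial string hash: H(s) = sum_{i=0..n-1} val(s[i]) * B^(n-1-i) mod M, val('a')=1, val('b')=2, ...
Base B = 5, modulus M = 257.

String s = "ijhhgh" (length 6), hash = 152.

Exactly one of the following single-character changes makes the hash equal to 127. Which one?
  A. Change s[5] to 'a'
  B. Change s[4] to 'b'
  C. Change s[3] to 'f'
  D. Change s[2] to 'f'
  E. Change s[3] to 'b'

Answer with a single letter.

Option A: s[5]='h'->'a', delta=(1-8)*5^0 mod 257 = 250, hash=152+250 mod 257 = 145
Option B: s[4]='g'->'b', delta=(2-7)*5^1 mod 257 = 232, hash=152+232 mod 257 = 127 <-- target
Option C: s[3]='h'->'f', delta=(6-8)*5^2 mod 257 = 207, hash=152+207 mod 257 = 102
Option D: s[2]='h'->'f', delta=(6-8)*5^3 mod 257 = 7, hash=152+7 mod 257 = 159
Option E: s[3]='h'->'b', delta=(2-8)*5^2 mod 257 = 107, hash=152+107 mod 257 = 2

Answer: B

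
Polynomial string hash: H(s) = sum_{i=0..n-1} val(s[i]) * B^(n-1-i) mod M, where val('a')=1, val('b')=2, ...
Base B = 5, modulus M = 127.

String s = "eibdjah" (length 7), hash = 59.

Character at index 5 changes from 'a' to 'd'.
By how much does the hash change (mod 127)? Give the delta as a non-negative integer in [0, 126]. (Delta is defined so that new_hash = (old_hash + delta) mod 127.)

Delta formula: (val(new) - val(old)) * B^(n-1-k) mod M
  val('d') - val('a') = 4 - 1 = 3
  B^(n-1-k) = 5^1 mod 127 = 5
  Delta = 3 * 5 mod 127 = 15

Answer: 15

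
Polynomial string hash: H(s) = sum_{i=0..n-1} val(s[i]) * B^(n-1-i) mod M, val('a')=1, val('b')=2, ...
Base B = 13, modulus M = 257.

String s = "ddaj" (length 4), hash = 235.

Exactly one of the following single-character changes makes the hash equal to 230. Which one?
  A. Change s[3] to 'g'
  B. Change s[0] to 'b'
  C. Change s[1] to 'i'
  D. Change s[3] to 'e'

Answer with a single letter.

Option A: s[3]='j'->'g', delta=(7-10)*13^0 mod 257 = 254, hash=235+254 mod 257 = 232
Option B: s[0]='d'->'b', delta=(2-4)*13^3 mod 257 = 232, hash=235+232 mod 257 = 210
Option C: s[1]='d'->'i', delta=(9-4)*13^2 mod 257 = 74, hash=235+74 mod 257 = 52
Option D: s[3]='j'->'e', delta=(5-10)*13^0 mod 257 = 252, hash=235+252 mod 257 = 230 <-- target

Answer: D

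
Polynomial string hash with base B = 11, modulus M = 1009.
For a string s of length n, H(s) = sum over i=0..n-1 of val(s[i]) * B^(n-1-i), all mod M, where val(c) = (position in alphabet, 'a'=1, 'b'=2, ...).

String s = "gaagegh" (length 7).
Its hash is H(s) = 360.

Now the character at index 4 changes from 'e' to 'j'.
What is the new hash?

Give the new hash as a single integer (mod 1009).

val('e') = 5, val('j') = 10
Position k = 4, exponent = n-1-k = 2
B^2 mod M = 11^2 mod 1009 = 121
Delta = (10 - 5) * 121 mod 1009 = 605
New hash = (360 + 605) mod 1009 = 965

Answer: 965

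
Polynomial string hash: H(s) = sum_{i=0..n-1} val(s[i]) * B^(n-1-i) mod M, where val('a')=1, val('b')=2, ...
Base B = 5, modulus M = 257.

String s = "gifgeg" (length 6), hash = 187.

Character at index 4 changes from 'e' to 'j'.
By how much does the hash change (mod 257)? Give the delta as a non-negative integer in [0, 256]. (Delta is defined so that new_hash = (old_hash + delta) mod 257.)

Answer: 25

Derivation:
Delta formula: (val(new) - val(old)) * B^(n-1-k) mod M
  val('j') - val('e') = 10 - 5 = 5
  B^(n-1-k) = 5^1 mod 257 = 5
  Delta = 5 * 5 mod 257 = 25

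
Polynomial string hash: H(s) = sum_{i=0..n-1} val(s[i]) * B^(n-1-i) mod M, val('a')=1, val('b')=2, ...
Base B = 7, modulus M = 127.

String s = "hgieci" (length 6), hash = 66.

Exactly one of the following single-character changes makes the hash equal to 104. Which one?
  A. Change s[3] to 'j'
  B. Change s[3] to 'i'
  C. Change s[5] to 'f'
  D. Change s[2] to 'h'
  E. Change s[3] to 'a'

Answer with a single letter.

Answer: D

Derivation:
Option A: s[3]='e'->'j', delta=(10-5)*7^2 mod 127 = 118, hash=66+118 mod 127 = 57
Option B: s[3]='e'->'i', delta=(9-5)*7^2 mod 127 = 69, hash=66+69 mod 127 = 8
Option C: s[5]='i'->'f', delta=(6-9)*7^0 mod 127 = 124, hash=66+124 mod 127 = 63
Option D: s[2]='i'->'h', delta=(8-9)*7^3 mod 127 = 38, hash=66+38 mod 127 = 104 <-- target
Option E: s[3]='e'->'a', delta=(1-5)*7^2 mod 127 = 58, hash=66+58 mod 127 = 124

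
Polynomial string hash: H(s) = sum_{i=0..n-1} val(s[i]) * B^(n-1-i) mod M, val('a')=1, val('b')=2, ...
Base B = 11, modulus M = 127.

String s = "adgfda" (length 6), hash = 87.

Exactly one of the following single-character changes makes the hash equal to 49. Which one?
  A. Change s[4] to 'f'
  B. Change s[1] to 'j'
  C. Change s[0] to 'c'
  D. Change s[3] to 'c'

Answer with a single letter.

Option A: s[4]='d'->'f', delta=(6-4)*11^1 mod 127 = 22, hash=87+22 mod 127 = 109
Option B: s[1]='d'->'j', delta=(10-4)*11^4 mod 127 = 89, hash=87+89 mod 127 = 49 <-- target
Option C: s[0]='a'->'c', delta=(3-1)*11^5 mod 127 = 30, hash=87+30 mod 127 = 117
Option D: s[3]='f'->'c', delta=(3-6)*11^2 mod 127 = 18, hash=87+18 mod 127 = 105

Answer: B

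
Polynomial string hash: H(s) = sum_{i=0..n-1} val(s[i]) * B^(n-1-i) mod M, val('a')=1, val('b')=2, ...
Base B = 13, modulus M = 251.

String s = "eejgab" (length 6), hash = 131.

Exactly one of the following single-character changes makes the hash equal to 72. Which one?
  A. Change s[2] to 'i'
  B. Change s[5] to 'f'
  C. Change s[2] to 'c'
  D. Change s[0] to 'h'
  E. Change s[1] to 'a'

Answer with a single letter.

Answer: D

Derivation:
Option A: s[2]='j'->'i', delta=(9-10)*13^3 mod 251 = 62, hash=131+62 mod 251 = 193
Option B: s[5]='b'->'f', delta=(6-2)*13^0 mod 251 = 4, hash=131+4 mod 251 = 135
Option C: s[2]='j'->'c', delta=(3-10)*13^3 mod 251 = 183, hash=131+183 mod 251 = 63
Option D: s[0]='e'->'h', delta=(8-5)*13^5 mod 251 = 192, hash=131+192 mod 251 = 72 <-- target
Option E: s[1]='e'->'a', delta=(1-5)*13^4 mod 251 = 212, hash=131+212 mod 251 = 92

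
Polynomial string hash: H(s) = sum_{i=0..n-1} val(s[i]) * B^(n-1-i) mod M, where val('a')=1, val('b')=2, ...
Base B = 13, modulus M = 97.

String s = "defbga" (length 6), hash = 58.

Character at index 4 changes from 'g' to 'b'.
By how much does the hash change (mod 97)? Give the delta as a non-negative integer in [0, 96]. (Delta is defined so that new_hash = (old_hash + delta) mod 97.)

Delta formula: (val(new) - val(old)) * B^(n-1-k) mod M
  val('b') - val('g') = 2 - 7 = -5
  B^(n-1-k) = 13^1 mod 97 = 13
  Delta = -5 * 13 mod 97 = 32

Answer: 32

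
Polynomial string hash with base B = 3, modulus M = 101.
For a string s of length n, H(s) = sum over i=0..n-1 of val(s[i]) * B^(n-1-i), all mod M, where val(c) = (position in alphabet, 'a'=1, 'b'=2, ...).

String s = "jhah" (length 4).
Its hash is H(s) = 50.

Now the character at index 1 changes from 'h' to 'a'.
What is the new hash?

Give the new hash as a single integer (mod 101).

Answer: 88

Derivation:
val('h') = 8, val('a') = 1
Position k = 1, exponent = n-1-k = 2
B^2 mod M = 3^2 mod 101 = 9
Delta = (1 - 8) * 9 mod 101 = 38
New hash = (50 + 38) mod 101 = 88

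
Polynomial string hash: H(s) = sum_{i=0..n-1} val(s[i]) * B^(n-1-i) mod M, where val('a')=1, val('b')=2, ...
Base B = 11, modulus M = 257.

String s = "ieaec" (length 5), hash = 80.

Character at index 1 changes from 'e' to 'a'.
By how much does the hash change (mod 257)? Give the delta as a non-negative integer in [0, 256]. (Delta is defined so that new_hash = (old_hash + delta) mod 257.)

Delta formula: (val(new) - val(old)) * B^(n-1-k) mod M
  val('a') - val('e') = 1 - 5 = -4
  B^(n-1-k) = 11^3 mod 257 = 46
  Delta = -4 * 46 mod 257 = 73

Answer: 73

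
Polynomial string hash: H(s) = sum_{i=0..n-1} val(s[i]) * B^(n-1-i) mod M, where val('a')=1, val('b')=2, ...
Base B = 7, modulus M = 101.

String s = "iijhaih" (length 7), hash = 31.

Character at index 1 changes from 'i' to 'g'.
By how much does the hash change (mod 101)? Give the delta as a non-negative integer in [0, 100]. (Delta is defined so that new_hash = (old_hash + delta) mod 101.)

Delta formula: (val(new) - val(old)) * B^(n-1-k) mod M
  val('g') - val('i') = 7 - 9 = -2
  B^(n-1-k) = 7^5 mod 101 = 41
  Delta = -2 * 41 mod 101 = 19

Answer: 19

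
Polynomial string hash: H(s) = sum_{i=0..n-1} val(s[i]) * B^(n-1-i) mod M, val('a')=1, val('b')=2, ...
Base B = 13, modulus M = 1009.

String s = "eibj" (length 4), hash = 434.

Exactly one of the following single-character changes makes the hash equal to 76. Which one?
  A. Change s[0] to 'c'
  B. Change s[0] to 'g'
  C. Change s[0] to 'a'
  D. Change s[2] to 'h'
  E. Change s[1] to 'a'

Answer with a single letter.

Answer: A

Derivation:
Option A: s[0]='e'->'c', delta=(3-5)*13^3 mod 1009 = 651, hash=434+651 mod 1009 = 76 <-- target
Option B: s[0]='e'->'g', delta=(7-5)*13^3 mod 1009 = 358, hash=434+358 mod 1009 = 792
Option C: s[0]='e'->'a', delta=(1-5)*13^3 mod 1009 = 293, hash=434+293 mod 1009 = 727
Option D: s[2]='b'->'h', delta=(8-2)*13^1 mod 1009 = 78, hash=434+78 mod 1009 = 512
Option E: s[1]='i'->'a', delta=(1-9)*13^2 mod 1009 = 666, hash=434+666 mod 1009 = 91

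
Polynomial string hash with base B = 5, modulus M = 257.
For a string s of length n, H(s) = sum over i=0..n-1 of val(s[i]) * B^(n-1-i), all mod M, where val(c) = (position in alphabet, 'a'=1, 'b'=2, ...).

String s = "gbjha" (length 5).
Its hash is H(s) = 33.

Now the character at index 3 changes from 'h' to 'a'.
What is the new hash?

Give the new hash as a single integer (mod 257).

Answer: 255

Derivation:
val('h') = 8, val('a') = 1
Position k = 3, exponent = n-1-k = 1
B^1 mod M = 5^1 mod 257 = 5
Delta = (1 - 8) * 5 mod 257 = 222
New hash = (33 + 222) mod 257 = 255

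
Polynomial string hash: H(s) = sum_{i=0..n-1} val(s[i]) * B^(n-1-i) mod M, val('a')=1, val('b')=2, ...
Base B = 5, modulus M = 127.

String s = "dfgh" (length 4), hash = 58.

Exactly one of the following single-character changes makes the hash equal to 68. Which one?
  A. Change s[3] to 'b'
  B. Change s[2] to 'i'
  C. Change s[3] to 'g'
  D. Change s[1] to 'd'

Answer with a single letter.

Answer: B

Derivation:
Option A: s[3]='h'->'b', delta=(2-8)*5^0 mod 127 = 121, hash=58+121 mod 127 = 52
Option B: s[2]='g'->'i', delta=(9-7)*5^1 mod 127 = 10, hash=58+10 mod 127 = 68 <-- target
Option C: s[3]='h'->'g', delta=(7-8)*5^0 mod 127 = 126, hash=58+126 mod 127 = 57
Option D: s[1]='f'->'d', delta=(4-6)*5^2 mod 127 = 77, hash=58+77 mod 127 = 8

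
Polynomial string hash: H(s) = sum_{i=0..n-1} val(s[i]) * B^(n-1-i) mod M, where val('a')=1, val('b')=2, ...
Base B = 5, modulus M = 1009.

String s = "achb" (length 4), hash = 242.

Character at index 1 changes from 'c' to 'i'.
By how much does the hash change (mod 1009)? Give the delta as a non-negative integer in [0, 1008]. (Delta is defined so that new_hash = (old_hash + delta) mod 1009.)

Answer: 150

Derivation:
Delta formula: (val(new) - val(old)) * B^(n-1-k) mod M
  val('i') - val('c') = 9 - 3 = 6
  B^(n-1-k) = 5^2 mod 1009 = 25
  Delta = 6 * 25 mod 1009 = 150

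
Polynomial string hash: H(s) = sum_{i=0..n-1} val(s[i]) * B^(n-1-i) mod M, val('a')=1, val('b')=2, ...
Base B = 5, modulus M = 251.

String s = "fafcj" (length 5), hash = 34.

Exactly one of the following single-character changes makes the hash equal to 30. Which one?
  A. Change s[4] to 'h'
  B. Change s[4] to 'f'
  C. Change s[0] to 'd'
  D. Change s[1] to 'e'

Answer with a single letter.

Answer: B

Derivation:
Option A: s[4]='j'->'h', delta=(8-10)*5^0 mod 251 = 249, hash=34+249 mod 251 = 32
Option B: s[4]='j'->'f', delta=(6-10)*5^0 mod 251 = 247, hash=34+247 mod 251 = 30 <-- target
Option C: s[0]='f'->'d', delta=(4-6)*5^4 mod 251 = 5, hash=34+5 mod 251 = 39
Option D: s[1]='a'->'e', delta=(5-1)*5^3 mod 251 = 249, hash=34+249 mod 251 = 32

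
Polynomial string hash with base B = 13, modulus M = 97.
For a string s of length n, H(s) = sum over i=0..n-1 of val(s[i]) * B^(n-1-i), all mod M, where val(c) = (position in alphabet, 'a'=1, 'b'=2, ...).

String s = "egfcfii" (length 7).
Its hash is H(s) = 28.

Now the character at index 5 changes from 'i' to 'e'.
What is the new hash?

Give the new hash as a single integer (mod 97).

Answer: 73

Derivation:
val('i') = 9, val('e') = 5
Position k = 5, exponent = n-1-k = 1
B^1 mod M = 13^1 mod 97 = 13
Delta = (5 - 9) * 13 mod 97 = 45
New hash = (28 + 45) mod 97 = 73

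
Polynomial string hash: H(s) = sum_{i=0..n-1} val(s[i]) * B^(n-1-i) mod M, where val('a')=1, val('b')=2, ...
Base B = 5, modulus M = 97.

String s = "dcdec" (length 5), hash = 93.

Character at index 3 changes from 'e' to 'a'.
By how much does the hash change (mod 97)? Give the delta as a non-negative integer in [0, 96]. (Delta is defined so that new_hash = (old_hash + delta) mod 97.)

Answer: 77

Derivation:
Delta formula: (val(new) - val(old)) * B^(n-1-k) mod M
  val('a') - val('e') = 1 - 5 = -4
  B^(n-1-k) = 5^1 mod 97 = 5
  Delta = -4 * 5 mod 97 = 77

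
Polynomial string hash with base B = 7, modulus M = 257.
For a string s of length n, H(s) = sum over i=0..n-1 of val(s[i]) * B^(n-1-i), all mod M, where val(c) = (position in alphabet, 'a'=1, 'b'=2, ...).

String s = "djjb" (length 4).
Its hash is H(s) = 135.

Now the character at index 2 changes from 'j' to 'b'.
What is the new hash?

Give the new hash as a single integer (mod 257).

Answer: 79

Derivation:
val('j') = 10, val('b') = 2
Position k = 2, exponent = n-1-k = 1
B^1 mod M = 7^1 mod 257 = 7
Delta = (2 - 10) * 7 mod 257 = 201
New hash = (135 + 201) mod 257 = 79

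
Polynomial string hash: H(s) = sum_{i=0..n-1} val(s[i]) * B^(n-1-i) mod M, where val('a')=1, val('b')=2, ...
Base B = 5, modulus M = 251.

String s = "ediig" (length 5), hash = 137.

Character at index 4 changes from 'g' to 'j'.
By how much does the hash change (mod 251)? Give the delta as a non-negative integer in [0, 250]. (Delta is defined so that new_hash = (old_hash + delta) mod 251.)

Delta formula: (val(new) - val(old)) * B^(n-1-k) mod M
  val('j') - val('g') = 10 - 7 = 3
  B^(n-1-k) = 5^0 mod 251 = 1
  Delta = 3 * 1 mod 251 = 3

Answer: 3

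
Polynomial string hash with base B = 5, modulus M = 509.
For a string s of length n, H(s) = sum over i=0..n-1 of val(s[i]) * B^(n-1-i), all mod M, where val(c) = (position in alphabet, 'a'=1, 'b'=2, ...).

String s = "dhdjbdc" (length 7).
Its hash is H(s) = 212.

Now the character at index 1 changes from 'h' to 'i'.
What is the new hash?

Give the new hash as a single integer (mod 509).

val('h') = 8, val('i') = 9
Position k = 1, exponent = n-1-k = 5
B^5 mod M = 5^5 mod 509 = 71
Delta = (9 - 8) * 71 mod 509 = 71
New hash = (212 + 71) mod 509 = 283

Answer: 283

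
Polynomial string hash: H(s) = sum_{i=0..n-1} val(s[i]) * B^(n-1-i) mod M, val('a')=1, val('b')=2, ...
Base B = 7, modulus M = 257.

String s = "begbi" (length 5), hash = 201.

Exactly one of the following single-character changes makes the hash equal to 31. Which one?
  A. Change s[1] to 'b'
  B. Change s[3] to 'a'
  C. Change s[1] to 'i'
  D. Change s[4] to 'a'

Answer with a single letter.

Answer: C

Derivation:
Option A: s[1]='e'->'b', delta=(2-5)*7^3 mod 257 = 256, hash=201+256 mod 257 = 200
Option B: s[3]='b'->'a', delta=(1-2)*7^1 mod 257 = 250, hash=201+250 mod 257 = 194
Option C: s[1]='e'->'i', delta=(9-5)*7^3 mod 257 = 87, hash=201+87 mod 257 = 31 <-- target
Option D: s[4]='i'->'a', delta=(1-9)*7^0 mod 257 = 249, hash=201+249 mod 257 = 193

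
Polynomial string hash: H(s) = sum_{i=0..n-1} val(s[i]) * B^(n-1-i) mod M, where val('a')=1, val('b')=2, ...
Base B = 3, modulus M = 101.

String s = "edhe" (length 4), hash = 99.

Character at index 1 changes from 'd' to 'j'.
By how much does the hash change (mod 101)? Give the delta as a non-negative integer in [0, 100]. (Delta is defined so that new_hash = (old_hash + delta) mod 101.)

Answer: 54

Derivation:
Delta formula: (val(new) - val(old)) * B^(n-1-k) mod M
  val('j') - val('d') = 10 - 4 = 6
  B^(n-1-k) = 3^2 mod 101 = 9
  Delta = 6 * 9 mod 101 = 54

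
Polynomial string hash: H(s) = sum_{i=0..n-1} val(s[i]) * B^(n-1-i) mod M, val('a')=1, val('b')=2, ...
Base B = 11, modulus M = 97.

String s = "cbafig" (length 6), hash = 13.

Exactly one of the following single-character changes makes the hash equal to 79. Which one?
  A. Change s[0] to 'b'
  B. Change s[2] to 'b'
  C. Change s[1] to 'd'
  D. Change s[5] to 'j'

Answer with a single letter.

Option A: s[0]='c'->'b', delta=(2-3)*11^5 mod 97 = 66, hash=13+66 mod 97 = 79 <-- target
Option B: s[2]='a'->'b', delta=(2-1)*11^3 mod 97 = 70, hash=13+70 mod 97 = 83
Option C: s[1]='b'->'d', delta=(4-2)*11^4 mod 97 = 85, hash=13+85 mod 97 = 1
Option D: s[5]='g'->'j', delta=(10-7)*11^0 mod 97 = 3, hash=13+3 mod 97 = 16

Answer: A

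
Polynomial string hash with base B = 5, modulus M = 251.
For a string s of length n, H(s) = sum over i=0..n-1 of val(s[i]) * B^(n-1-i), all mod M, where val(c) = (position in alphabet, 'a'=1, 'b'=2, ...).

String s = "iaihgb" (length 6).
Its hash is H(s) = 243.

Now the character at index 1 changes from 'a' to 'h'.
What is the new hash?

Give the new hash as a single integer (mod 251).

val('a') = 1, val('h') = 8
Position k = 1, exponent = n-1-k = 4
B^4 mod M = 5^4 mod 251 = 123
Delta = (8 - 1) * 123 mod 251 = 108
New hash = (243 + 108) mod 251 = 100

Answer: 100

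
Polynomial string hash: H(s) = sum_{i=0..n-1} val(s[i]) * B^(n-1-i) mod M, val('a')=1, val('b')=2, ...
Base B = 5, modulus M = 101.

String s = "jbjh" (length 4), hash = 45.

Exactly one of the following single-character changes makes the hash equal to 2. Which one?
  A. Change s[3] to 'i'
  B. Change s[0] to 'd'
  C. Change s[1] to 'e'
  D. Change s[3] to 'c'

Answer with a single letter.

Option A: s[3]='h'->'i', delta=(9-8)*5^0 mod 101 = 1, hash=45+1 mod 101 = 46
Option B: s[0]='j'->'d', delta=(4-10)*5^3 mod 101 = 58, hash=45+58 mod 101 = 2 <-- target
Option C: s[1]='b'->'e', delta=(5-2)*5^2 mod 101 = 75, hash=45+75 mod 101 = 19
Option D: s[3]='h'->'c', delta=(3-8)*5^0 mod 101 = 96, hash=45+96 mod 101 = 40

Answer: B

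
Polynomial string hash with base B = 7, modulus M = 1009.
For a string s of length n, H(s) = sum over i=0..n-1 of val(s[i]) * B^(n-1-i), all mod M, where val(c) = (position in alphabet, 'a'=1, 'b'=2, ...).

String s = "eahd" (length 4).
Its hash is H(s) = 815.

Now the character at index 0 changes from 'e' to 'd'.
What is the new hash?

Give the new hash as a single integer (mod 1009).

Answer: 472

Derivation:
val('e') = 5, val('d') = 4
Position k = 0, exponent = n-1-k = 3
B^3 mod M = 7^3 mod 1009 = 343
Delta = (4 - 5) * 343 mod 1009 = 666
New hash = (815 + 666) mod 1009 = 472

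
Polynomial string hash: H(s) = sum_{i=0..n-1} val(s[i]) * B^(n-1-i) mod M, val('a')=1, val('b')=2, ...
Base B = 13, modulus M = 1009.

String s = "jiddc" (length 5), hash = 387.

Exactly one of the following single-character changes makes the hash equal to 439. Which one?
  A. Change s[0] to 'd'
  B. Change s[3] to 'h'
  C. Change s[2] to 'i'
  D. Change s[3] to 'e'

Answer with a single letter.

Answer: B

Derivation:
Option A: s[0]='j'->'d', delta=(4-10)*13^4 mod 1009 = 164, hash=387+164 mod 1009 = 551
Option B: s[3]='d'->'h', delta=(8-4)*13^1 mod 1009 = 52, hash=387+52 mod 1009 = 439 <-- target
Option C: s[2]='d'->'i', delta=(9-4)*13^2 mod 1009 = 845, hash=387+845 mod 1009 = 223
Option D: s[3]='d'->'e', delta=(5-4)*13^1 mod 1009 = 13, hash=387+13 mod 1009 = 400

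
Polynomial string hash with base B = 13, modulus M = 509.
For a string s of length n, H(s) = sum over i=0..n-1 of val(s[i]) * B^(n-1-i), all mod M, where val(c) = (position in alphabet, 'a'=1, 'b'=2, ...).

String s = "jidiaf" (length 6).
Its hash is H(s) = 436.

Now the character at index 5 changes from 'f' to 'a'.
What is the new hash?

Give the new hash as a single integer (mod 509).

Answer: 431

Derivation:
val('f') = 6, val('a') = 1
Position k = 5, exponent = n-1-k = 0
B^0 mod M = 13^0 mod 509 = 1
Delta = (1 - 6) * 1 mod 509 = 504
New hash = (436 + 504) mod 509 = 431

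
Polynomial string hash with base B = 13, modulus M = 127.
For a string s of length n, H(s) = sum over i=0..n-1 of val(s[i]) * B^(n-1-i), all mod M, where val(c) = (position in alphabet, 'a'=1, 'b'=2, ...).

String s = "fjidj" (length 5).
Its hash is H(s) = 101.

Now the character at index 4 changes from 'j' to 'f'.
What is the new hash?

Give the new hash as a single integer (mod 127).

val('j') = 10, val('f') = 6
Position k = 4, exponent = n-1-k = 0
B^0 mod M = 13^0 mod 127 = 1
Delta = (6 - 10) * 1 mod 127 = 123
New hash = (101 + 123) mod 127 = 97

Answer: 97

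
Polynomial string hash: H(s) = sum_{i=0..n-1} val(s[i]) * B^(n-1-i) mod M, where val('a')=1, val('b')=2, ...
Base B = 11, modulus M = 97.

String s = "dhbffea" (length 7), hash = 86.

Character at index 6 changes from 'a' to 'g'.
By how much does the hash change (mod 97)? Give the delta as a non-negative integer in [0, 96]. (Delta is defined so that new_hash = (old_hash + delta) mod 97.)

Delta formula: (val(new) - val(old)) * B^(n-1-k) mod M
  val('g') - val('a') = 7 - 1 = 6
  B^(n-1-k) = 11^0 mod 97 = 1
  Delta = 6 * 1 mod 97 = 6

Answer: 6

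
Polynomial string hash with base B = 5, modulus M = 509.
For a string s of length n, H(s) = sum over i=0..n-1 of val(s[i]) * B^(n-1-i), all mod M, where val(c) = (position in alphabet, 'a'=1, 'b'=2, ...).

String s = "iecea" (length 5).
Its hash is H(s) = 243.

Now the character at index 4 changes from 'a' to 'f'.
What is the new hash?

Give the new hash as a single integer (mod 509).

val('a') = 1, val('f') = 6
Position k = 4, exponent = n-1-k = 0
B^0 mod M = 5^0 mod 509 = 1
Delta = (6 - 1) * 1 mod 509 = 5
New hash = (243 + 5) mod 509 = 248

Answer: 248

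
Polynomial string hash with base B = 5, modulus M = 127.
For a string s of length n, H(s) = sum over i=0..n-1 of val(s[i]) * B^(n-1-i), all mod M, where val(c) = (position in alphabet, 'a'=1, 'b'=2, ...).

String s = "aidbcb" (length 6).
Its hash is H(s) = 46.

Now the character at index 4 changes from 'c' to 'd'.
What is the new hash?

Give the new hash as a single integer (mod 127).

Answer: 51

Derivation:
val('c') = 3, val('d') = 4
Position k = 4, exponent = n-1-k = 1
B^1 mod M = 5^1 mod 127 = 5
Delta = (4 - 3) * 5 mod 127 = 5
New hash = (46 + 5) mod 127 = 51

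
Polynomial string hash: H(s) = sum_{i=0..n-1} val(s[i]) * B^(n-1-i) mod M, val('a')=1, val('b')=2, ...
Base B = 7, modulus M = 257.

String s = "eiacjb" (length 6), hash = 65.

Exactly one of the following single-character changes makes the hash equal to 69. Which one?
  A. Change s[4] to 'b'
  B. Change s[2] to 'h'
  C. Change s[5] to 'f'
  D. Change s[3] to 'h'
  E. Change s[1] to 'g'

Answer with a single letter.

Option A: s[4]='j'->'b', delta=(2-10)*7^1 mod 257 = 201, hash=65+201 mod 257 = 9
Option B: s[2]='a'->'h', delta=(8-1)*7^3 mod 257 = 88, hash=65+88 mod 257 = 153
Option C: s[5]='b'->'f', delta=(6-2)*7^0 mod 257 = 4, hash=65+4 mod 257 = 69 <-- target
Option D: s[3]='c'->'h', delta=(8-3)*7^2 mod 257 = 245, hash=65+245 mod 257 = 53
Option E: s[1]='i'->'g', delta=(7-9)*7^4 mod 257 = 81, hash=65+81 mod 257 = 146

Answer: C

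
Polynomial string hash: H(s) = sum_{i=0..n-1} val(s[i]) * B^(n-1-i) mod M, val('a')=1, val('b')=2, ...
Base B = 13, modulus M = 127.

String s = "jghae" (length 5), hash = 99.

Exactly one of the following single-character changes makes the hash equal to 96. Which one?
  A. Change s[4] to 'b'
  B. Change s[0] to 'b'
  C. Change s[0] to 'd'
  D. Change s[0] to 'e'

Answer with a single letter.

Option A: s[4]='e'->'b', delta=(2-5)*13^0 mod 127 = 124, hash=99+124 mod 127 = 96 <-- target
Option B: s[0]='j'->'b', delta=(2-10)*13^4 mod 127 = 112, hash=99+112 mod 127 = 84
Option C: s[0]='j'->'d', delta=(4-10)*13^4 mod 127 = 84, hash=99+84 mod 127 = 56
Option D: s[0]='j'->'e', delta=(5-10)*13^4 mod 127 = 70, hash=99+70 mod 127 = 42

Answer: A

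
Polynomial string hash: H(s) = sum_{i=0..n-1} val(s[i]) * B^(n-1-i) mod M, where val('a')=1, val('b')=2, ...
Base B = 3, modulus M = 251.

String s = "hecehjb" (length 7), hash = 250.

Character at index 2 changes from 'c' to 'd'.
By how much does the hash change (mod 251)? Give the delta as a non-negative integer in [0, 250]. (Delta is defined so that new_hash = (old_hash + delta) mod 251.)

Delta formula: (val(new) - val(old)) * B^(n-1-k) mod M
  val('d') - val('c') = 4 - 3 = 1
  B^(n-1-k) = 3^4 mod 251 = 81
  Delta = 1 * 81 mod 251 = 81

Answer: 81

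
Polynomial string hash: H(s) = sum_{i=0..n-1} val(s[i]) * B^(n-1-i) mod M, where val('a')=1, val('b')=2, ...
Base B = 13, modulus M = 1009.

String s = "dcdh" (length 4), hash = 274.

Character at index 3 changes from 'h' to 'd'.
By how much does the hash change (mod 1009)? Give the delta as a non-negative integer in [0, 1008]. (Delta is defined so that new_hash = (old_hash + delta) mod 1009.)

Answer: 1005

Derivation:
Delta formula: (val(new) - val(old)) * B^(n-1-k) mod M
  val('d') - val('h') = 4 - 8 = -4
  B^(n-1-k) = 13^0 mod 1009 = 1
  Delta = -4 * 1 mod 1009 = 1005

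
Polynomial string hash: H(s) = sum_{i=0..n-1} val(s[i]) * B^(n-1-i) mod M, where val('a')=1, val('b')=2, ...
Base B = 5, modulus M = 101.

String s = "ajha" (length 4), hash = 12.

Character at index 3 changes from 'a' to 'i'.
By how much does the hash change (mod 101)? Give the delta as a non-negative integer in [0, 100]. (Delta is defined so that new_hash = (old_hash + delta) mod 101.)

Answer: 8

Derivation:
Delta formula: (val(new) - val(old)) * B^(n-1-k) mod M
  val('i') - val('a') = 9 - 1 = 8
  B^(n-1-k) = 5^0 mod 101 = 1
  Delta = 8 * 1 mod 101 = 8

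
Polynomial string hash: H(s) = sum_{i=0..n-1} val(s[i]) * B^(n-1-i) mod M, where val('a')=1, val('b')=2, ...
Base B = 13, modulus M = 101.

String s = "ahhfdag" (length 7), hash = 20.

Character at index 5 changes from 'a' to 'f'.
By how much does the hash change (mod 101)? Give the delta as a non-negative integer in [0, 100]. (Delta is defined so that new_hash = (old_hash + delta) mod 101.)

Delta formula: (val(new) - val(old)) * B^(n-1-k) mod M
  val('f') - val('a') = 6 - 1 = 5
  B^(n-1-k) = 13^1 mod 101 = 13
  Delta = 5 * 13 mod 101 = 65

Answer: 65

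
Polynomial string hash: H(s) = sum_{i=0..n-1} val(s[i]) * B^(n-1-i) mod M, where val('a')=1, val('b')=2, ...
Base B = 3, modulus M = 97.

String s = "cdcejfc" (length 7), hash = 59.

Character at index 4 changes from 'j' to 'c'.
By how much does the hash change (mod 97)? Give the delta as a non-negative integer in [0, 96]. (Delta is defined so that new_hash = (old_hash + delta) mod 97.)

Delta formula: (val(new) - val(old)) * B^(n-1-k) mod M
  val('c') - val('j') = 3 - 10 = -7
  B^(n-1-k) = 3^2 mod 97 = 9
  Delta = -7 * 9 mod 97 = 34

Answer: 34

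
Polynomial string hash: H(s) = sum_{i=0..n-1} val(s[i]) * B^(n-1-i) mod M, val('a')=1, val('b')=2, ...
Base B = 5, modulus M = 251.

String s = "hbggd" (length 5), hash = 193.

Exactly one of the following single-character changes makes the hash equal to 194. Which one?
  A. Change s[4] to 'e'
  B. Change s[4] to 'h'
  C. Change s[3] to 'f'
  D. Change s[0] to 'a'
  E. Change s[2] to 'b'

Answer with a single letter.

Option A: s[4]='d'->'e', delta=(5-4)*5^0 mod 251 = 1, hash=193+1 mod 251 = 194 <-- target
Option B: s[4]='d'->'h', delta=(8-4)*5^0 mod 251 = 4, hash=193+4 mod 251 = 197
Option C: s[3]='g'->'f', delta=(6-7)*5^1 mod 251 = 246, hash=193+246 mod 251 = 188
Option D: s[0]='h'->'a', delta=(1-8)*5^4 mod 251 = 143, hash=193+143 mod 251 = 85
Option E: s[2]='g'->'b', delta=(2-7)*5^2 mod 251 = 126, hash=193+126 mod 251 = 68

Answer: A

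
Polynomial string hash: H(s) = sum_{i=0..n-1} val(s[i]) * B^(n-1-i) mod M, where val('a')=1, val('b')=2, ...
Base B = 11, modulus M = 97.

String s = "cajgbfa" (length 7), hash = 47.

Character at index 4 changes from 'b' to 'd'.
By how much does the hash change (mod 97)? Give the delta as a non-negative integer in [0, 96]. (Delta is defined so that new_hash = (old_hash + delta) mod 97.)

Delta formula: (val(new) - val(old)) * B^(n-1-k) mod M
  val('d') - val('b') = 4 - 2 = 2
  B^(n-1-k) = 11^2 mod 97 = 24
  Delta = 2 * 24 mod 97 = 48

Answer: 48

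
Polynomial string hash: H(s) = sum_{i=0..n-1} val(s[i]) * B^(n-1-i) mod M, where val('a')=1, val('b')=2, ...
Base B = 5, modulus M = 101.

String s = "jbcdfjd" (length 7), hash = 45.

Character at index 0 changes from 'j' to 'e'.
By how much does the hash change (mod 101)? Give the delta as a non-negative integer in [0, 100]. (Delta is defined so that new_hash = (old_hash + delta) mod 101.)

Answer: 49

Derivation:
Delta formula: (val(new) - val(old)) * B^(n-1-k) mod M
  val('e') - val('j') = 5 - 10 = -5
  B^(n-1-k) = 5^6 mod 101 = 71
  Delta = -5 * 71 mod 101 = 49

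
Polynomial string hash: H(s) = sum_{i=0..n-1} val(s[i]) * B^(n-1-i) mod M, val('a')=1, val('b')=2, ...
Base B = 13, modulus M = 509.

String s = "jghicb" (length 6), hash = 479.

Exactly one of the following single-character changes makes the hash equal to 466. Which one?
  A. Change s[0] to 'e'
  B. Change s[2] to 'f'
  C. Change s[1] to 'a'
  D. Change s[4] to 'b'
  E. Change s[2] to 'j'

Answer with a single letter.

Option A: s[0]='j'->'e', delta=(5-10)*13^5 mod 509 = 367, hash=479+367 mod 509 = 337
Option B: s[2]='h'->'f', delta=(6-8)*13^3 mod 509 = 187, hash=479+187 mod 509 = 157
Option C: s[1]='g'->'a', delta=(1-7)*13^4 mod 509 = 167, hash=479+167 mod 509 = 137
Option D: s[4]='c'->'b', delta=(2-3)*13^1 mod 509 = 496, hash=479+496 mod 509 = 466 <-- target
Option E: s[2]='h'->'j', delta=(10-8)*13^3 mod 509 = 322, hash=479+322 mod 509 = 292

Answer: D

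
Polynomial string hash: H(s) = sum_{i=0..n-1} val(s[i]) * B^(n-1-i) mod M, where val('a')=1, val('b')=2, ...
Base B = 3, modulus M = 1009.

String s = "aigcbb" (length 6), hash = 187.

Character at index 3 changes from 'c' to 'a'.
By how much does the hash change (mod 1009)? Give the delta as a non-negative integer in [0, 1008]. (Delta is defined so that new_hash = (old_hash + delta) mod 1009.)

Answer: 991

Derivation:
Delta formula: (val(new) - val(old)) * B^(n-1-k) mod M
  val('a') - val('c') = 1 - 3 = -2
  B^(n-1-k) = 3^2 mod 1009 = 9
  Delta = -2 * 9 mod 1009 = 991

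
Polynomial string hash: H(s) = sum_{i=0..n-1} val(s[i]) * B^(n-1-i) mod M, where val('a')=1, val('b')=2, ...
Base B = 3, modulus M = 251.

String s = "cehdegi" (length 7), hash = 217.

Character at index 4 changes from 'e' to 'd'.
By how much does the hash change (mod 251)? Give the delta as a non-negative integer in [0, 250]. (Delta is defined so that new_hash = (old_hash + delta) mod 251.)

Answer: 242

Derivation:
Delta formula: (val(new) - val(old)) * B^(n-1-k) mod M
  val('d') - val('e') = 4 - 5 = -1
  B^(n-1-k) = 3^2 mod 251 = 9
  Delta = -1 * 9 mod 251 = 242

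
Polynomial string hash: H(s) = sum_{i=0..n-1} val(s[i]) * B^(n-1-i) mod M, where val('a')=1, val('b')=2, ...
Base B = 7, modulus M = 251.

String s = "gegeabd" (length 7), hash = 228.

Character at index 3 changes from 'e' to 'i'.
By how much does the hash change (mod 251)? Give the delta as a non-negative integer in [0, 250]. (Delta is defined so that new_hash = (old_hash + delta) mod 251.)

Delta formula: (val(new) - val(old)) * B^(n-1-k) mod M
  val('i') - val('e') = 9 - 5 = 4
  B^(n-1-k) = 7^3 mod 251 = 92
  Delta = 4 * 92 mod 251 = 117

Answer: 117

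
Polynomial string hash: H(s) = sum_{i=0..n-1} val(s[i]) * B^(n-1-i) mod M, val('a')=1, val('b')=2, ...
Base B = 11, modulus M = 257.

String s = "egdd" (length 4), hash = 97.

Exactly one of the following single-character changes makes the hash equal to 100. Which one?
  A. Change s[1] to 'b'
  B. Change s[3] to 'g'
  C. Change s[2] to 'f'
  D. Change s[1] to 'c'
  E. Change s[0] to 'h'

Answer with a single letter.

Option A: s[1]='g'->'b', delta=(2-7)*11^2 mod 257 = 166, hash=97+166 mod 257 = 6
Option B: s[3]='d'->'g', delta=(7-4)*11^0 mod 257 = 3, hash=97+3 mod 257 = 100 <-- target
Option C: s[2]='d'->'f', delta=(6-4)*11^1 mod 257 = 22, hash=97+22 mod 257 = 119
Option D: s[1]='g'->'c', delta=(3-7)*11^2 mod 257 = 30, hash=97+30 mod 257 = 127
Option E: s[0]='e'->'h', delta=(8-5)*11^3 mod 257 = 138, hash=97+138 mod 257 = 235

Answer: B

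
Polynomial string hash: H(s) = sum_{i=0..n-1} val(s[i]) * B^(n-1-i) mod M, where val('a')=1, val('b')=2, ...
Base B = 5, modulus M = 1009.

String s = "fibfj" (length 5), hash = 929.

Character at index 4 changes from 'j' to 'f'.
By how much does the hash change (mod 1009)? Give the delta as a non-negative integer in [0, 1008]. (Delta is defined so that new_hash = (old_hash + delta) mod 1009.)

Answer: 1005

Derivation:
Delta formula: (val(new) - val(old)) * B^(n-1-k) mod M
  val('f') - val('j') = 6 - 10 = -4
  B^(n-1-k) = 5^0 mod 1009 = 1
  Delta = -4 * 1 mod 1009 = 1005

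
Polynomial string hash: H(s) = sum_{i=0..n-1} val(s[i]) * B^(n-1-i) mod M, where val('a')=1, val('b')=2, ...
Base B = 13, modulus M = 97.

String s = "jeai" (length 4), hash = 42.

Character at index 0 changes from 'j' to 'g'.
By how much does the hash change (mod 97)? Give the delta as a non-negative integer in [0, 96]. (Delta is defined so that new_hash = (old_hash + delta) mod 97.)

Delta formula: (val(new) - val(old)) * B^(n-1-k) mod M
  val('g') - val('j') = 7 - 10 = -3
  B^(n-1-k) = 13^3 mod 97 = 63
  Delta = -3 * 63 mod 97 = 5

Answer: 5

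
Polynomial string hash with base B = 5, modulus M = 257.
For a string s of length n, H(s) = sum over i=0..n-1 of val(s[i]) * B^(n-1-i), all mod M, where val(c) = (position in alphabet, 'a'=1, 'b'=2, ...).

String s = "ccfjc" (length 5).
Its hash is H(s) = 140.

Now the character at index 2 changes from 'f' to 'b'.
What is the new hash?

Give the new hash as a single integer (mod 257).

val('f') = 6, val('b') = 2
Position k = 2, exponent = n-1-k = 2
B^2 mod M = 5^2 mod 257 = 25
Delta = (2 - 6) * 25 mod 257 = 157
New hash = (140 + 157) mod 257 = 40

Answer: 40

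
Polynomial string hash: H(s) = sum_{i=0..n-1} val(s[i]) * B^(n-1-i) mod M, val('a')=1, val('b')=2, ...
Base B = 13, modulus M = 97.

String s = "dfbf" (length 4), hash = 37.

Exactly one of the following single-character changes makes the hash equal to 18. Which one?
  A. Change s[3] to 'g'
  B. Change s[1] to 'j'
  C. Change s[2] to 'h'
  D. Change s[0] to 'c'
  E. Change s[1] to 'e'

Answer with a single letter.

Option A: s[3]='f'->'g', delta=(7-6)*13^0 mod 97 = 1, hash=37+1 mod 97 = 38
Option B: s[1]='f'->'j', delta=(10-6)*13^2 mod 97 = 94, hash=37+94 mod 97 = 34
Option C: s[2]='b'->'h', delta=(8-2)*13^1 mod 97 = 78, hash=37+78 mod 97 = 18 <-- target
Option D: s[0]='d'->'c', delta=(3-4)*13^3 mod 97 = 34, hash=37+34 mod 97 = 71
Option E: s[1]='f'->'e', delta=(5-6)*13^2 mod 97 = 25, hash=37+25 mod 97 = 62

Answer: C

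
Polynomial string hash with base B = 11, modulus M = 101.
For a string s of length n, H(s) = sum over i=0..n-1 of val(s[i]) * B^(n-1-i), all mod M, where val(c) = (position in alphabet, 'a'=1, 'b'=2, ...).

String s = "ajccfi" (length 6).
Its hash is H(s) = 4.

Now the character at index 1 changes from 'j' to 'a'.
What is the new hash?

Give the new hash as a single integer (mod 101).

val('j') = 10, val('a') = 1
Position k = 1, exponent = n-1-k = 4
B^4 mod M = 11^4 mod 101 = 97
Delta = (1 - 10) * 97 mod 101 = 36
New hash = (4 + 36) mod 101 = 40

Answer: 40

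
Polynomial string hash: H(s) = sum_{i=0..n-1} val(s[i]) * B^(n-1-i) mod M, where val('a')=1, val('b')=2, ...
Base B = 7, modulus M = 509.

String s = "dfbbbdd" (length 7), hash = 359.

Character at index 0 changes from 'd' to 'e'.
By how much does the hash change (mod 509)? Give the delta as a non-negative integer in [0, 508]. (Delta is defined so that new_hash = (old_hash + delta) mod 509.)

Delta formula: (val(new) - val(old)) * B^(n-1-k) mod M
  val('e') - val('d') = 5 - 4 = 1
  B^(n-1-k) = 7^6 mod 509 = 70
  Delta = 1 * 70 mod 509 = 70

Answer: 70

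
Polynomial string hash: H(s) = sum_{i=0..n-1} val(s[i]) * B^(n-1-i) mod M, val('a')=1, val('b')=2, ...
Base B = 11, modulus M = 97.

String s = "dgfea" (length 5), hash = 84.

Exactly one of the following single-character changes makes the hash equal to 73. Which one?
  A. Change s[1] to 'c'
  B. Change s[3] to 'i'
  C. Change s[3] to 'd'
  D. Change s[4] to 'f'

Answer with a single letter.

Option A: s[1]='g'->'c', delta=(3-7)*11^3 mod 97 = 11, hash=84+11 mod 97 = 95
Option B: s[3]='e'->'i', delta=(9-5)*11^1 mod 97 = 44, hash=84+44 mod 97 = 31
Option C: s[3]='e'->'d', delta=(4-5)*11^1 mod 97 = 86, hash=84+86 mod 97 = 73 <-- target
Option D: s[4]='a'->'f', delta=(6-1)*11^0 mod 97 = 5, hash=84+5 mod 97 = 89

Answer: C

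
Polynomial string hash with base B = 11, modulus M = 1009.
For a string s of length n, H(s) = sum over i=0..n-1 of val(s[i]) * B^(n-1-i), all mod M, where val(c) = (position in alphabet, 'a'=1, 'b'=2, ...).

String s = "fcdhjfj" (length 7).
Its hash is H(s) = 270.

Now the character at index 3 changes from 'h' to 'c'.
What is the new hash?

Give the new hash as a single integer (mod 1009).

Answer: 678

Derivation:
val('h') = 8, val('c') = 3
Position k = 3, exponent = n-1-k = 3
B^3 mod M = 11^3 mod 1009 = 322
Delta = (3 - 8) * 322 mod 1009 = 408
New hash = (270 + 408) mod 1009 = 678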